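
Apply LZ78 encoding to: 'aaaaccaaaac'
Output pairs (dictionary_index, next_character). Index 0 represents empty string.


LZ78 encoding steps:
Dictionary: {0: ''}
Step 1: w='' (idx 0), next='a' -> output (0, 'a'), add 'a' as idx 1
Step 2: w='a' (idx 1), next='a' -> output (1, 'a'), add 'aa' as idx 2
Step 3: w='a' (idx 1), next='c' -> output (1, 'c'), add 'ac' as idx 3
Step 4: w='' (idx 0), next='c' -> output (0, 'c'), add 'c' as idx 4
Step 5: w='aa' (idx 2), next='a' -> output (2, 'a'), add 'aaa' as idx 5
Step 6: w='ac' (idx 3), end of input -> output (3, '')


Encoded: [(0, 'a'), (1, 'a'), (1, 'c'), (0, 'c'), (2, 'a'), (3, '')]


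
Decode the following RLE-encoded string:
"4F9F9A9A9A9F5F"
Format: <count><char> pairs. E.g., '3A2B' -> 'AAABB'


Expanding each <count><char> pair:
  4F -> 'FFFF'
  9F -> 'FFFFFFFFF'
  9A -> 'AAAAAAAAA'
  9A -> 'AAAAAAAAA'
  9A -> 'AAAAAAAAA'
  9F -> 'FFFFFFFFF'
  5F -> 'FFFFF'

Decoded = FFFFFFFFFFFFFAAAAAAAAAAAAAAAAAAAAAAAAAAAFFFFFFFFFFFFFF


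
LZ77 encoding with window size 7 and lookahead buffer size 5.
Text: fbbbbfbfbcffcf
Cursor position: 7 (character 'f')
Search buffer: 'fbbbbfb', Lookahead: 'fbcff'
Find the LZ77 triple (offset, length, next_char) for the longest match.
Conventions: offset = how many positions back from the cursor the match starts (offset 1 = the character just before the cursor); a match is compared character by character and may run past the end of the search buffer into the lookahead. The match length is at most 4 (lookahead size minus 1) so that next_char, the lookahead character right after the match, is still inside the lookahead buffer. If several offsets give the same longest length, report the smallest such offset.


Try each offset into the search buffer:
  offset=1 (pos 6, char 'b'): match length 0
  offset=2 (pos 5, char 'f'): match length 2
  offset=3 (pos 4, char 'b'): match length 0
  offset=4 (pos 3, char 'b'): match length 0
  offset=5 (pos 2, char 'b'): match length 0
  offset=6 (pos 1, char 'b'): match length 0
  offset=7 (pos 0, char 'f'): match length 2
Longest match has length 2, found at offsets 2, 7; take the smallest, offset 2.
next_char = character at position 7 + 2 = 9 -> 'c'

Best match: offset=2, length=2 (matching 'fb' starting at position 5)
LZ77 triple: (2, 2, 'c')


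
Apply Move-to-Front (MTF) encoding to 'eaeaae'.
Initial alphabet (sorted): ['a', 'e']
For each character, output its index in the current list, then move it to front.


MTF encoding:
'e': index 1 in ['a', 'e'] -> ['e', 'a']
'a': index 1 in ['e', 'a'] -> ['a', 'e']
'e': index 1 in ['a', 'e'] -> ['e', 'a']
'a': index 1 in ['e', 'a'] -> ['a', 'e']
'a': index 0 in ['a', 'e'] -> ['a', 'e']
'e': index 1 in ['a', 'e'] -> ['e', 'a']


Output: [1, 1, 1, 1, 0, 1]


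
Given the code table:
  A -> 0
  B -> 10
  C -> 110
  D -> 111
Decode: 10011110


Decoding:
10 -> B
0 -> A
111 -> D
10 -> B


Result: BADB


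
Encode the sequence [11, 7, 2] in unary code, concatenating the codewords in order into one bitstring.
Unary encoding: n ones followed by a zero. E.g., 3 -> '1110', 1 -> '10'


Encode each number as n ones followed by a terminating 0:
  11 -> 111111111110 (12 bits)
  7 -> 11111110 (8 bits)
  2 -> 110 (3 bits)
Total length = 12 + 8 + 3 = 23 bits.

Unary([11, 7, 2]) = 11111111111011111110110 (23 bits)


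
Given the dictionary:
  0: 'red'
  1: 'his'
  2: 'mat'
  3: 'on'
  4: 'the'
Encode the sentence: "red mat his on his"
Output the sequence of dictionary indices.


Look up each word in the dictionary:
  'red' -> 0
  'mat' -> 2
  'his' -> 1
  'on' -> 3
  'his' -> 1

Encoded: [0, 2, 1, 3, 1]


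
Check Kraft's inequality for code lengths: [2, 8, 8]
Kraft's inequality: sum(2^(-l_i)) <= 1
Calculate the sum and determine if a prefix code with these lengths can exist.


Sum = 2^(-2) + 2^(-8) + 2^(-8)
    = 0.25 + 0.00390625 + 0.00390625
    = 66/256 = 0.2578125
Since 0.2578125 <= 1, Kraft's inequality IS satisfied.
A prefix code with these lengths CAN exist.

Kraft sum = 0.2578125. Satisfied.


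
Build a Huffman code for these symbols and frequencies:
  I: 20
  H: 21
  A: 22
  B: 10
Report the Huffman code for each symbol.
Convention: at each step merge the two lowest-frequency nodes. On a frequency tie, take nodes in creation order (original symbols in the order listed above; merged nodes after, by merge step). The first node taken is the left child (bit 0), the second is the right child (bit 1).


Huffman tree construction:
Step 1: Merge B(10) + I(20) = 30
Step 2: Merge H(21) + A(22) = 43
Step 3: Merge (B+I)(30) + (H+A)(43) = 73
Read each symbol's code off the tree from the root (left child = 0, right child = 1).

Codes:
  I: 01 (length 2)
  H: 10 (length 2)
  A: 11 (length 2)
  B: 00 (length 2)
Average code length: 146/73 = 2.0000 bits/symbol


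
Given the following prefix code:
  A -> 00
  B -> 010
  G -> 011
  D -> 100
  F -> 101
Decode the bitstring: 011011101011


Decoding step by step:
Bits 011 -> G
Bits 011 -> G
Bits 101 -> F
Bits 011 -> G


Decoded message: GGFG


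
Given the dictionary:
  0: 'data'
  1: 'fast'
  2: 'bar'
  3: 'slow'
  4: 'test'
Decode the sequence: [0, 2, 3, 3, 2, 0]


Look up each index in the dictionary:
  0 -> 'data'
  2 -> 'bar'
  3 -> 'slow'
  3 -> 'slow'
  2 -> 'bar'
  0 -> 'data'

Decoded: "data bar slow slow bar data"


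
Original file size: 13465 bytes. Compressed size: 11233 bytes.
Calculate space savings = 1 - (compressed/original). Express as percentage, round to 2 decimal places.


ratio = compressed/original = 11233/13465 = 0.834237
savings = 1 - ratio = 1 - 0.834237 = 0.165763
as a percentage: 0.165763 * 100 = 16.58%

Space savings = 1 - 11233/13465 = 16.58%


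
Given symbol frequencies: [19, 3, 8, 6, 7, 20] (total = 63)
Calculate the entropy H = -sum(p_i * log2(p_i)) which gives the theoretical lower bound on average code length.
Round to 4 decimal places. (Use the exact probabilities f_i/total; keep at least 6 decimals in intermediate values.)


Per-symbol terms -p_i * log2(p_i) with p_i = f_i/63:
  p = 19/63 = 0.301587: log2(p) = -1.729352, -p*log2(p) = 0.521551
  p = 3/63 = 0.047619: log2(p) = -4.392317, -p*log2(p) = 0.209158
  p = 8/63 = 0.126984: log2(p) = -2.977280, -p*log2(p) = 0.378067
  p = 6/63 = 0.095238: log2(p) = -3.392317, -p*log2(p) = 0.323078
  p = 7/63 = 0.111111: log2(p) = -3.169925, -p*log2(p) = 0.352214
  p = 20/63 = 0.317460: log2(p) = -1.655352, -p*log2(p) = 0.525509
H = 0.521551 + 0.209158 + 0.378067 + 0.323078 + 0.352214 + 0.525509 = 2.309577

H = 2.3096 bits/symbol


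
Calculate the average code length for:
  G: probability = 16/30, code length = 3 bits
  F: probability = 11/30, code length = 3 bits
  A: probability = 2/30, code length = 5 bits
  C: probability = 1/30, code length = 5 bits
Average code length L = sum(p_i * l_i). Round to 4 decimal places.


Weighted contributions p_i * l_i:
  G: (16/30) * 3 = 48/30
  F: (11/30) * 3 = 33/30
  A: (2/30) * 5 = 10/30
  C: (1/30) * 5 = 5/30
Sum = (48 + 33 + 10 + 5)/30 = 96/30

L = 96/30 = 3.2000 bits/symbol


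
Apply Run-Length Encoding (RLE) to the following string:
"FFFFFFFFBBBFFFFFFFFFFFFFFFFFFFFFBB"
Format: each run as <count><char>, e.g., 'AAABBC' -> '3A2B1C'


Scanning runs left to right:
  i=0: run of 'F' x 8 -> '8F'
  i=8: run of 'B' x 3 -> '3B'
  i=11: run of 'F' x 21 -> '21F'
  i=32: run of 'B' x 2 -> '2B'

RLE = 8F3B21F2B


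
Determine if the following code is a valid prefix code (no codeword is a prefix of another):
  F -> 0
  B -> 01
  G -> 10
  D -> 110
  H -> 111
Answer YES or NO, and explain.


Checking each pair (does one codeword prefix another?):
  F='0' vs B='01': prefix -- VIOLATION

NO -- this is NOT a valid prefix code. F (0) is a prefix of B (01).


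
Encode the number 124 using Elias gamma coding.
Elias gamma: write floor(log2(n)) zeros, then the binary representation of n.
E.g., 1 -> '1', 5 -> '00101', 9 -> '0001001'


num_bits = floor(log2(124)) + 1 = 7
leading_zeros = num_bits - 1 = 6
binary(124) = 1111100

Elias gamma(124) = '000000' + '1111100' = 0000001111100 (13 bits)


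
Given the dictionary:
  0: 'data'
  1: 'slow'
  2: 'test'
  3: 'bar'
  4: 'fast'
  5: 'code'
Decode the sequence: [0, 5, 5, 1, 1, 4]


Look up each index in the dictionary:
  0 -> 'data'
  5 -> 'code'
  5 -> 'code'
  1 -> 'slow'
  1 -> 'slow'
  4 -> 'fast'

Decoded: "data code code slow slow fast"


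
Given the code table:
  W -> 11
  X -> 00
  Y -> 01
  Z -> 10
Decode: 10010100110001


Decoding:
10 -> Z
01 -> Y
01 -> Y
00 -> X
11 -> W
00 -> X
01 -> Y


Result: ZYYXWXY


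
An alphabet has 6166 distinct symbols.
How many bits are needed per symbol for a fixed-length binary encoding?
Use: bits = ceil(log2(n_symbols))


log2(6166) = 12.5901
Bracket: 2^12 = 4096 < 6166 <= 2^13 = 8192
So ceil(log2(6166)) = 13

bits = ceil(log2(6166)) = ceil(12.5901) = 13 bits


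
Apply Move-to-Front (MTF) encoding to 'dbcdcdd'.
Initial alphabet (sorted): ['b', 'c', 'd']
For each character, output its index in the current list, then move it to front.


MTF encoding:
'd': index 2 in ['b', 'c', 'd'] -> ['d', 'b', 'c']
'b': index 1 in ['d', 'b', 'c'] -> ['b', 'd', 'c']
'c': index 2 in ['b', 'd', 'c'] -> ['c', 'b', 'd']
'd': index 2 in ['c', 'b', 'd'] -> ['d', 'c', 'b']
'c': index 1 in ['d', 'c', 'b'] -> ['c', 'd', 'b']
'd': index 1 in ['c', 'd', 'b'] -> ['d', 'c', 'b']
'd': index 0 in ['d', 'c', 'b'] -> ['d', 'c', 'b']


Output: [2, 1, 2, 2, 1, 1, 0]


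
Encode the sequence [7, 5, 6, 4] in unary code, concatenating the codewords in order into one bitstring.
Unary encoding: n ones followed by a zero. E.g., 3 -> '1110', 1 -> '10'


Encode each number as n ones followed by a terminating 0:
  7 -> 11111110 (8 bits)
  5 -> 111110 (6 bits)
  6 -> 1111110 (7 bits)
  4 -> 11110 (5 bits)
Total length = 8 + 6 + 7 + 5 = 26 bits.

Unary([7, 5, 6, 4]) = 11111110111110111111011110 (26 bits)


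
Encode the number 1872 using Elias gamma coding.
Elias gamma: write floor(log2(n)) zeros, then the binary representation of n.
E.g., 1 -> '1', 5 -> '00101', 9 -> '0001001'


num_bits = floor(log2(1872)) + 1 = 11
leading_zeros = num_bits - 1 = 10
binary(1872) = 11101010000

Elias gamma(1872) = '0000000000' + '11101010000' = 000000000011101010000 (21 bits)


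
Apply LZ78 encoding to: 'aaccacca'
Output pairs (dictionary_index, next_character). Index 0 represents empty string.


LZ78 encoding steps:
Dictionary: {0: ''}
Step 1: w='' (idx 0), next='a' -> output (0, 'a'), add 'a' as idx 1
Step 2: w='a' (idx 1), next='c' -> output (1, 'c'), add 'ac' as idx 2
Step 3: w='' (idx 0), next='c' -> output (0, 'c'), add 'c' as idx 3
Step 4: w='ac' (idx 2), next='c' -> output (2, 'c'), add 'acc' as idx 4
Step 5: w='a' (idx 1), end of input -> output (1, '')


Encoded: [(0, 'a'), (1, 'c'), (0, 'c'), (2, 'c'), (1, '')]


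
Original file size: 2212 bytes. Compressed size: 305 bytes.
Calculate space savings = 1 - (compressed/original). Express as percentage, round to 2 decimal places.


ratio = compressed/original = 305/2212 = 0.137884
savings = 1 - ratio = 1 - 0.137884 = 0.862116
as a percentage: 0.862116 * 100 = 86.21%

Space savings = 1 - 305/2212 = 86.21%


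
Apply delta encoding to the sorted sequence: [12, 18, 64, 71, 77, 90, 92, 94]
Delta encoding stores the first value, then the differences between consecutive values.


First value: 12
Deltas:
  18 - 12 = 6
  64 - 18 = 46
  71 - 64 = 7
  77 - 71 = 6
  90 - 77 = 13
  92 - 90 = 2
  94 - 92 = 2


Delta encoded: [12, 6, 46, 7, 6, 13, 2, 2]


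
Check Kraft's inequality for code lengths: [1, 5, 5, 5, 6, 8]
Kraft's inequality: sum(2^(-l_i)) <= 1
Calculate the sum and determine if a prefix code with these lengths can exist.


Sum = 2^(-1) + 2^(-5) + 2^(-5) + 2^(-5) + 2^(-6) + 2^(-8)
    = 0.5 + 0.03125 + 0.03125 + 0.03125 + 0.015625 + 0.00390625
    = 157/256 = 0.61328125
Since 0.61328125 <= 1, Kraft's inequality IS satisfied.
A prefix code with these lengths CAN exist.

Kraft sum = 0.61328125. Satisfied.


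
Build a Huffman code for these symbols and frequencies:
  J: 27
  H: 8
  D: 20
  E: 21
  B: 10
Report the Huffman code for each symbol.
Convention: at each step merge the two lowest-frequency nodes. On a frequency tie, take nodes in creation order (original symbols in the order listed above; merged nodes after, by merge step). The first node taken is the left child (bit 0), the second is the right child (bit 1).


Huffman tree construction:
Step 1: Merge H(8) + B(10) = 18
Step 2: Merge (H+B)(18) + D(20) = 38
Step 3: Merge E(21) + J(27) = 48
Step 4: Merge ((H+B)+D)(38) + (E+J)(48) = 86
Read each symbol's code off the tree from the root (left child = 0, right child = 1).

Codes:
  J: 11 (length 2)
  H: 000 (length 3)
  D: 01 (length 2)
  E: 10 (length 2)
  B: 001 (length 3)
Average code length: 190/86 = 2.2093 bits/symbol


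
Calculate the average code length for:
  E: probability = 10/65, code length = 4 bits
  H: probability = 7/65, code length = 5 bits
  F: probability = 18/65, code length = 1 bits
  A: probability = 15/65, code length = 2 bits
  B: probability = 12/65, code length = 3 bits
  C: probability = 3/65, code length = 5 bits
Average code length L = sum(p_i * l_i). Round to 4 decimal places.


Weighted contributions p_i * l_i:
  E: (10/65) * 4 = 40/65
  H: (7/65) * 5 = 35/65
  F: (18/65) * 1 = 18/65
  A: (15/65) * 2 = 30/65
  B: (12/65) * 3 = 36/65
  C: (3/65) * 5 = 15/65
Sum = (40 + 35 + 18 + 30 + 36 + 15)/65 = 174/65

L = 174/65 = 2.6769 bits/symbol


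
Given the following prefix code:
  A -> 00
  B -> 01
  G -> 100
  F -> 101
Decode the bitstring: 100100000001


Decoding step by step:
Bits 100 -> G
Bits 100 -> G
Bits 00 -> A
Bits 00 -> A
Bits 01 -> B


Decoded message: GGAAB


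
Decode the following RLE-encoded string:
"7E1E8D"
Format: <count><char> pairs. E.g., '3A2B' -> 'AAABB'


Expanding each <count><char> pair:
  7E -> 'EEEEEEE'
  1E -> 'E'
  8D -> 'DDDDDDDD'

Decoded = EEEEEEEEDDDDDDDD


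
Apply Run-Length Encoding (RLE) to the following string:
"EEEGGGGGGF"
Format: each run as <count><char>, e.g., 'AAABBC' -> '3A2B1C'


Scanning runs left to right:
  i=0: run of 'E' x 3 -> '3E'
  i=3: run of 'G' x 6 -> '6G'
  i=9: run of 'F' x 1 -> '1F'

RLE = 3E6G1F


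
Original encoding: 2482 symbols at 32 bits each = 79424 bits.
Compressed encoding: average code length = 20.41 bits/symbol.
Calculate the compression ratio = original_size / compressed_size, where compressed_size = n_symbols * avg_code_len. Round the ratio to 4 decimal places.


original_size = n_symbols * orig_bits = 2482 * 32 = 79424 bits
compressed_size = n_symbols * avg_code_len = 2482 * 20.41 = 50657.62 bits
ratio = original_size / compressed_size = 79424 / 50657.62 = 1.5679

Compression ratio = 1.5679


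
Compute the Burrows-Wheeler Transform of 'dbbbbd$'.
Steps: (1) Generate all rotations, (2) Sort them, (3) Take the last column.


Rotations (sorted):
  0: $dbbbbd -> last char: d
  1: bbbbd$d -> last char: d
  2: bbbd$db -> last char: b
  3: bbd$dbb -> last char: b
  4: bd$dbbb -> last char: b
  5: d$dbbbb -> last char: b
  6: dbbbbd$ -> last char: $


BWT = ddbbbb$


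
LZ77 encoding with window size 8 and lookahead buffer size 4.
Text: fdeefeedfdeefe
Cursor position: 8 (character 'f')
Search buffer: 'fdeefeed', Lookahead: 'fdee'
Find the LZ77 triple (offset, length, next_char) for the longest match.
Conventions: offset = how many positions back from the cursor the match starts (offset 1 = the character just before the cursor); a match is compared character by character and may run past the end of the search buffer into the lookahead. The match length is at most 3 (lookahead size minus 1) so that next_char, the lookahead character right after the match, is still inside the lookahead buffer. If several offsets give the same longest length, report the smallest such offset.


Try each offset into the search buffer:
  offset=1 (pos 7, char 'd'): match length 0
  offset=2 (pos 6, char 'e'): match length 0
  offset=3 (pos 5, char 'e'): match length 0
  offset=4 (pos 4, char 'f'): match length 1
  offset=5 (pos 3, char 'e'): match length 0
  offset=6 (pos 2, char 'e'): match length 0
  offset=7 (pos 1, char 'd'): match length 0
  offset=8 (pos 0, char 'f'): match length 3
Longest match has length 3 at offset 8.
next_char = character at position 8 + 3 = 11 -> 'e'

Best match: offset=8, length=3 (matching 'fde' starting at position 0)
LZ77 triple: (8, 3, 'e')


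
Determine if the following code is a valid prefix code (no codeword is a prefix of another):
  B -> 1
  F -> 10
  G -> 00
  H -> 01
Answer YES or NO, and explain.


Checking each pair (does one codeword prefix another?):
  B='1' vs F='10': prefix -- VIOLATION

NO -- this is NOT a valid prefix code. B (1) is a prefix of F (10).


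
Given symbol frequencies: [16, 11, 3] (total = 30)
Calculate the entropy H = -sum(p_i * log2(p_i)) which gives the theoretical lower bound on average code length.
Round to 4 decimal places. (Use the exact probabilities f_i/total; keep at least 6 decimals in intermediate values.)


Per-symbol terms -p_i * log2(p_i) with p_i = f_i/30:
  p = 16/30 = 0.533333: log2(p) = -0.906891, -p*log2(p) = 0.483675
  p = 11/30 = 0.366667: log2(p) = -1.447459, -p*log2(p) = 0.530735
  p = 3/30 = 0.100000: log2(p) = -3.321928, -p*log2(p) = 0.332193
H = 0.483675 + 0.530735 + 0.332193 = 1.346603

H = 1.3466 bits/symbol


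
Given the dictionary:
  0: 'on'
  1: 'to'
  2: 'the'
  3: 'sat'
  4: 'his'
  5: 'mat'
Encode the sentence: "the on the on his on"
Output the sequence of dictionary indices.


Look up each word in the dictionary:
  'the' -> 2
  'on' -> 0
  'the' -> 2
  'on' -> 0
  'his' -> 4
  'on' -> 0

Encoded: [2, 0, 2, 0, 4, 0]


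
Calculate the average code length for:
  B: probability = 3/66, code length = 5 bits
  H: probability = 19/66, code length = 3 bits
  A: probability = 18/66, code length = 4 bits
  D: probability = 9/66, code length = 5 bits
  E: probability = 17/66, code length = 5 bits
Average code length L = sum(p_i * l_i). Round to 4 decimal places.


Weighted contributions p_i * l_i:
  B: (3/66) * 5 = 15/66
  H: (19/66) * 3 = 57/66
  A: (18/66) * 4 = 72/66
  D: (9/66) * 5 = 45/66
  E: (17/66) * 5 = 85/66
Sum = (15 + 57 + 72 + 45 + 85)/66 = 274/66

L = 274/66 = 4.1515 bits/symbol


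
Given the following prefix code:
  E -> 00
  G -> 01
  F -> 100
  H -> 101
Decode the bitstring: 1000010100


Decoding step by step:
Bits 100 -> F
Bits 00 -> E
Bits 101 -> H
Bits 00 -> E


Decoded message: FEHE


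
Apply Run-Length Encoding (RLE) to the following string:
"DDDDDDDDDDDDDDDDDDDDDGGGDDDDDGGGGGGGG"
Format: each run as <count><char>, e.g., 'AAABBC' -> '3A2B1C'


Scanning runs left to right:
  i=0: run of 'D' x 21 -> '21D'
  i=21: run of 'G' x 3 -> '3G'
  i=24: run of 'D' x 5 -> '5D'
  i=29: run of 'G' x 8 -> '8G'

RLE = 21D3G5D8G


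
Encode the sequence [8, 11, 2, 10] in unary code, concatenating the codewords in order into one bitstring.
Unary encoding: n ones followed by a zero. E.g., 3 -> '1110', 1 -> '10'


Encode each number as n ones followed by a terminating 0:
  8 -> 111111110 (9 bits)
  11 -> 111111111110 (12 bits)
  2 -> 110 (3 bits)
  10 -> 11111111110 (11 bits)
Total length = 9 + 12 + 3 + 11 = 35 bits.

Unary([8, 11, 2, 10]) = 11111111011111111111011011111111110 (35 bits)


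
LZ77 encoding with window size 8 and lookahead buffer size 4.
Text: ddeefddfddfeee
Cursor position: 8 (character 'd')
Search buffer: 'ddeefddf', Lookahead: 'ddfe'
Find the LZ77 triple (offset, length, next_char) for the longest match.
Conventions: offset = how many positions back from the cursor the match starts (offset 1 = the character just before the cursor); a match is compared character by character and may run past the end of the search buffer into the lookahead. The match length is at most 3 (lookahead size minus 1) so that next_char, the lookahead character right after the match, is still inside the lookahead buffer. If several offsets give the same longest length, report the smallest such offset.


Try each offset into the search buffer:
  offset=1 (pos 7, char 'f'): match length 0
  offset=2 (pos 6, char 'd'): match length 1
  offset=3 (pos 5, char 'd'): match length 3
  offset=4 (pos 4, char 'f'): match length 0
  offset=5 (pos 3, char 'e'): match length 0
  offset=6 (pos 2, char 'e'): match length 0
  offset=7 (pos 1, char 'd'): match length 1
  offset=8 (pos 0, char 'd'): match length 2
Longest match has length 3 at offset 3.
next_char = character at position 8 + 3 = 11 -> 'e'

Best match: offset=3, length=3 (matching 'ddf' starting at position 5)
LZ77 triple: (3, 3, 'e')


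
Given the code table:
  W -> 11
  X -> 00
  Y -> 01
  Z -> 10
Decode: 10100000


Decoding:
10 -> Z
10 -> Z
00 -> X
00 -> X


Result: ZZXX


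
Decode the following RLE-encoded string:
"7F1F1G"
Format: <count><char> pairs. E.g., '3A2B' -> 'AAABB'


Expanding each <count><char> pair:
  7F -> 'FFFFFFF'
  1F -> 'F'
  1G -> 'G'

Decoded = FFFFFFFFG


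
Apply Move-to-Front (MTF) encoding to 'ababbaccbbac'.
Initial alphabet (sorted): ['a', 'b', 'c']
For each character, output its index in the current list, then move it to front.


MTF encoding:
'a': index 0 in ['a', 'b', 'c'] -> ['a', 'b', 'c']
'b': index 1 in ['a', 'b', 'c'] -> ['b', 'a', 'c']
'a': index 1 in ['b', 'a', 'c'] -> ['a', 'b', 'c']
'b': index 1 in ['a', 'b', 'c'] -> ['b', 'a', 'c']
'b': index 0 in ['b', 'a', 'c'] -> ['b', 'a', 'c']
'a': index 1 in ['b', 'a', 'c'] -> ['a', 'b', 'c']
'c': index 2 in ['a', 'b', 'c'] -> ['c', 'a', 'b']
'c': index 0 in ['c', 'a', 'b'] -> ['c', 'a', 'b']
'b': index 2 in ['c', 'a', 'b'] -> ['b', 'c', 'a']
'b': index 0 in ['b', 'c', 'a'] -> ['b', 'c', 'a']
'a': index 2 in ['b', 'c', 'a'] -> ['a', 'b', 'c']
'c': index 2 in ['a', 'b', 'c'] -> ['c', 'a', 'b']


Output: [0, 1, 1, 1, 0, 1, 2, 0, 2, 0, 2, 2]


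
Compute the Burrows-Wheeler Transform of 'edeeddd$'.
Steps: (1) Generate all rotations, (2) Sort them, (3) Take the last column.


Rotations (sorted):
  0: $edeeddd -> last char: d
  1: d$edeedd -> last char: d
  2: dd$edeed -> last char: d
  3: ddd$edee -> last char: e
  4: deeddd$e -> last char: e
  5: eddd$ede -> last char: e
  6: edeeddd$ -> last char: $
  7: eeddd$ed -> last char: d


BWT = dddeee$d


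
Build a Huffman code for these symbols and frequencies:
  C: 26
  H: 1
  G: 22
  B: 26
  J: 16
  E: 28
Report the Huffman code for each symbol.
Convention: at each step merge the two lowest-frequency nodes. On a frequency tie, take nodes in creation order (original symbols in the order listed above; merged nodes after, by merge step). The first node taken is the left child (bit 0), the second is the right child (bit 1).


Huffman tree construction:
Step 1: Merge H(1) + J(16) = 17
Step 2: Merge (H+J)(17) + G(22) = 39
Step 3: Merge C(26) + B(26) = 52
Step 4: Merge E(28) + ((H+J)+G)(39) = 67
Step 5: Merge (C+B)(52) + (E+((H+J)+G))(67) = 119
Read each symbol's code off the tree from the root (left child = 0, right child = 1).

Codes:
  C: 00 (length 2)
  H: 1100 (length 4)
  G: 111 (length 3)
  B: 01 (length 2)
  J: 1101 (length 4)
  E: 10 (length 2)
Average code length: 294/119 = 2.4706 bits/symbol


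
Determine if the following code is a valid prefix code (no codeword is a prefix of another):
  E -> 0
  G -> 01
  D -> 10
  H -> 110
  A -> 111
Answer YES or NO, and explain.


Checking each pair (does one codeword prefix another?):
  E='0' vs G='01': prefix -- VIOLATION

NO -- this is NOT a valid prefix code. E (0) is a prefix of G (01).


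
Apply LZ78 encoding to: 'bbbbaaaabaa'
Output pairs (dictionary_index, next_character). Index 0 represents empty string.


LZ78 encoding steps:
Dictionary: {0: ''}
Step 1: w='' (idx 0), next='b' -> output (0, 'b'), add 'b' as idx 1
Step 2: w='b' (idx 1), next='b' -> output (1, 'b'), add 'bb' as idx 2
Step 3: w='b' (idx 1), next='a' -> output (1, 'a'), add 'ba' as idx 3
Step 4: w='' (idx 0), next='a' -> output (0, 'a'), add 'a' as idx 4
Step 5: w='a' (idx 4), next='a' -> output (4, 'a'), add 'aa' as idx 5
Step 6: w='ba' (idx 3), next='a' -> output (3, 'a'), add 'baa' as idx 6


Encoded: [(0, 'b'), (1, 'b'), (1, 'a'), (0, 'a'), (4, 'a'), (3, 'a')]


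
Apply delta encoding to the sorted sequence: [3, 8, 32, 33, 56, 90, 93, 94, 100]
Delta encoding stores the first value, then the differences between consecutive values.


First value: 3
Deltas:
  8 - 3 = 5
  32 - 8 = 24
  33 - 32 = 1
  56 - 33 = 23
  90 - 56 = 34
  93 - 90 = 3
  94 - 93 = 1
  100 - 94 = 6


Delta encoded: [3, 5, 24, 1, 23, 34, 3, 1, 6]


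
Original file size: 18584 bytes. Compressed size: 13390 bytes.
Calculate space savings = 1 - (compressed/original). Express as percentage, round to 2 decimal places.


ratio = compressed/original = 13390/18584 = 0.720512
savings = 1 - ratio = 1 - 0.720512 = 0.279488
as a percentage: 0.279488 * 100 = 27.95%

Space savings = 1 - 13390/18584 = 27.95%


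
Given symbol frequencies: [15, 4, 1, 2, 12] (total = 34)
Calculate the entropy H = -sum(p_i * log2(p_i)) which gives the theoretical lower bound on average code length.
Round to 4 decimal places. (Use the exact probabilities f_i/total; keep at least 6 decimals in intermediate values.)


Per-symbol terms -p_i * log2(p_i) with p_i = f_i/34:
  p = 15/34 = 0.441176: log2(p) = -1.180572, -p*log2(p) = 0.520841
  p = 4/34 = 0.117647: log2(p) = -3.087463, -p*log2(p) = 0.363231
  p = 1/34 = 0.029412: log2(p) = -5.087463, -p*log2(p) = 0.149631
  p = 2/34 = 0.058824: log2(p) = -4.087463, -p*log2(p) = 0.240439
  p = 12/34 = 0.352941: log2(p) = -1.502500, -p*log2(p) = 0.530294
H = 0.520841 + 0.363231 + 0.149631 + 0.240439 + 0.530294 = 1.804436

H = 1.8044 bits/symbol


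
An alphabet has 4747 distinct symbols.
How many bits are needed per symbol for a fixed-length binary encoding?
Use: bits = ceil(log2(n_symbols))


log2(4747) = 12.2128
Bracket: 2^12 = 4096 < 4747 <= 2^13 = 8192
So ceil(log2(4747)) = 13

bits = ceil(log2(4747)) = ceil(12.2128) = 13 bits


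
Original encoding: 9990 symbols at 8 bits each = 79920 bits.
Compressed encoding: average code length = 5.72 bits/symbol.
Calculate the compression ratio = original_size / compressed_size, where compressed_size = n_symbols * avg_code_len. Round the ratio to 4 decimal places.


original_size = n_symbols * orig_bits = 9990 * 8 = 79920 bits
compressed_size = n_symbols * avg_code_len = 9990 * 5.72 = 57142.8 bits
ratio = original_size / compressed_size = 79920 / 57142.8 = 1.3986

Compression ratio = 1.3986


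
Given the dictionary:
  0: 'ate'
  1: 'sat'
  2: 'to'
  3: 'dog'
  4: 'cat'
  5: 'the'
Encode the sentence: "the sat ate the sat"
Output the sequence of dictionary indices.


Look up each word in the dictionary:
  'the' -> 5
  'sat' -> 1
  'ate' -> 0
  'the' -> 5
  'sat' -> 1

Encoded: [5, 1, 0, 5, 1]


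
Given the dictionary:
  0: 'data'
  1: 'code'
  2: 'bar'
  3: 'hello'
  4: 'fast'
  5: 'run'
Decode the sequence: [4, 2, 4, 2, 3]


Look up each index in the dictionary:
  4 -> 'fast'
  2 -> 'bar'
  4 -> 'fast'
  2 -> 'bar'
  3 -> 'hello'

Decoded: "fast bar fast bar hello"


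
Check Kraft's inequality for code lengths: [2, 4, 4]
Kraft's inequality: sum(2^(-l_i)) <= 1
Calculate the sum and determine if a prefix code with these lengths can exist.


Sum = 2^(-2) + 2^(-4) + 2^(-4)
    = 0.25 + 0.0625 + 0.0625
    = 6/16 = 0.375
Since 0.375 <= 1, Kraft's inequality IS satisfied.
A prefix code with these lengths CAN exist.

Kraft sum = 0.375. Satisfied.


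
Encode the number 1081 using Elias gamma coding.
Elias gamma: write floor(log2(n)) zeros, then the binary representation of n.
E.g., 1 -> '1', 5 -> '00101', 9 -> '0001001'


num_bits = floor(log2(1081)) + 1 = 11
leading_zeros = num_bits - 1 = 10
binary(1081) = 10000111001

Elias gamma(1081) = '0000000000' + '10000111001' = 000000000010000111001 (21 bits)


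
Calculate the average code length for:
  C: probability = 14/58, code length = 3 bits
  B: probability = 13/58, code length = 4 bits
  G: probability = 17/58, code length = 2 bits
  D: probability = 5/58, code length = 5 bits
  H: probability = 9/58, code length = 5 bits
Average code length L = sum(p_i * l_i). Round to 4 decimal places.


Weighted contributions p_i * l_i:
  C: (14/58) * 3 = 42/58
  B: (13/58) * 4 = 52/58
  G: (17/58) * 2 = 34/58
  D: (5/58) * 5 = 25/58
  H: (9/58) * 5 = 45/58
Sum = (42 + 52 + 34 + 25 + 45)/58 = 198/58

L = 198/58 = 3.4138 bits/symbol


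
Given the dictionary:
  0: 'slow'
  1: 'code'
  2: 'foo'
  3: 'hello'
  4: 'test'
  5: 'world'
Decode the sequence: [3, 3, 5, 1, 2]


Look up each index in the dictionary:
  3 -> 'hello'
  3 -> 'hello'
  5 -> 'world'
  1 -> 'code'
  2 -> 'foo'

Decoded: "hello hello world code foo"


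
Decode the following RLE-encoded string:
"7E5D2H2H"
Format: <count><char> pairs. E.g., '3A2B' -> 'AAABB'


Expanding each <count><char> pair:
  7E -> 'EEEEEEE'
  5D -> 'DDDDD'
  2H -> 'HH'
  2H -> 'HH'

Decoded = EEEEEEEDDDDDHHHH


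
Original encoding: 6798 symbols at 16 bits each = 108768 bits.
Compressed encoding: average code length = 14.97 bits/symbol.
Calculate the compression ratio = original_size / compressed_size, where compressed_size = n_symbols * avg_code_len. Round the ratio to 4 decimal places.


original_size = n_symbols * orig_bits = 6798 * 16 = 108768 bits
compressed_size = n_symbols * avg_code_len = 6798 * 14.97 = 101766.06 bits
ratio = original_size / compressed_size = 108768 / 101766.06 = 1.0688

Compression ratio = 1.0688


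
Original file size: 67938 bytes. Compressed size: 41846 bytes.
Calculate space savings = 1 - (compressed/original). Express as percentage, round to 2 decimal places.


ratio = compressed/original = 41846/67938 = 0.615944
savings = 1 - ratio = 1 - 0.615944 = 0.384056
as a percentage: 0.384056 * 100 = 38.41%

Space savings = 1 - 41846/67938 = 38.41%


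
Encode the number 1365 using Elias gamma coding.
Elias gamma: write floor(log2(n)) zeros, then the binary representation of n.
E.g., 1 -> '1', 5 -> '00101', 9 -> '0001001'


num_bits = floor(log2(1365)) + 1 = 11
leading_zeros = num_bits - 1 = 10
binary(1365) = 10101010101

Elias gamma(1365) = '0000000000' + '10101010101' = 000000000010101010101 (21 bits)


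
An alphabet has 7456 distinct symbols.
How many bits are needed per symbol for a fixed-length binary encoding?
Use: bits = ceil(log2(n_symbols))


log2(7456) = 12.8642
Bracket: 2^12 = 4096 < 7456 <= 2^13 = 8192
So ceil(log2(7456)) = 13

bits = ceil(log2(7456)) = ceil(12.8642) = 13 bits


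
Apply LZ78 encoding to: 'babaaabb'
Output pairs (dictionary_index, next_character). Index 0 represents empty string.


LZ78 encoding steps:
Dictionary: {0: ''}
Step 1: w='' (idx 0), next='b' -> output (0, 'b'), add 'b' as idx 1
Step 2: w='' (idx 0), next='a' -> output (0, 'a'), add 'a' as idx 2
Step 3: w='b' (idx 1), next='a' -> output (1, 'a'), add 'ba' as idx 3
Step 4: w='a' (idx 2), next='a' -> output (2, 'a'), add 'aa' as idx 4
Step 5: w='b' (idx 1), next='b' -> output (1, 'b'), add 'bb' as idx 5


Encoded: [(0, 'b'), (0, 'a'), (1, 'a'), (2, 'a'), (1, 'b')]


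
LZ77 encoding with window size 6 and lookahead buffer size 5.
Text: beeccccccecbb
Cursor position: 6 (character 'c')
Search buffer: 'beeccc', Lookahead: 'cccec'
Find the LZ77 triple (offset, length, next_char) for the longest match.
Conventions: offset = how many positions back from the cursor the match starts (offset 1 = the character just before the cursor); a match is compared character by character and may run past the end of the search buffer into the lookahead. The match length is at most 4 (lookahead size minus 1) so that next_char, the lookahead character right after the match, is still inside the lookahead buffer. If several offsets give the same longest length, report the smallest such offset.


Try each offset into the search buffer:
  offset=1 (pos 5, char 'c'): match length 3
  offset=2 (pos 4, char 'c'): match length 3
  offset=3 (pos 3, char 'c'): match length 3
  offset=4 (pos 2, char 'e'): match length 0
  offset=5 (pos 1, char 'e'): match length 0
  offset=6 (pos 0, char 'b'): match length 0
Longest match has length 3, found at offsets 1, 2, 3; take the smallest, offset 1.
next_char = character at position 6 + 3 = 9 -> 'e'

Best match: offset=1, length=3 (matching 'ccc' starting at position 5)
LZ77 triple: (1, 3, 'e')


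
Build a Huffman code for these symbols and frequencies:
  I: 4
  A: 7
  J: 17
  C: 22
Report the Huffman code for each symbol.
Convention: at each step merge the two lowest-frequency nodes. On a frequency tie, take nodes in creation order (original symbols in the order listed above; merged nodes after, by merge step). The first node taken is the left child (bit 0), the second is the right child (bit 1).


Huffman tree construction:
Step 1: Merge I(4) + A(7) = 11
Step 2: Merge (I+A)(11) + J(17) = 28
Step 3: Merge C(22) + ((I+A)+J)(28) = 50
Read each symbol's code off the tree from the root (left child = 0, right child = 1).

Codes:
  I: 100 (length 3)
  A: 101 (length 3)
  J: 11 (length 2)
  C: 0 (length 1)
Average code length: 89/50 = 1.7800 bits/symbol


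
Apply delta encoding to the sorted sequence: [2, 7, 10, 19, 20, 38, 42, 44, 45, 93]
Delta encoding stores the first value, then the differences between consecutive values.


First value: 2
Deltas:
  7 - 2 = 5
  10 - 7 = 3
  19 - 10 = 9
  20 - 19 = 1
  38 - 20 = 18
  42 - 38 = 4
  44 - 42 = 2
  45 - 44 = 1
  93 - 45 = 48


Delta encoded: [2, 5, 3, 9, 1, 18, 4, 2, 1, 48]


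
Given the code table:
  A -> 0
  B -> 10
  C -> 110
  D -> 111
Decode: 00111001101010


Decoding:
0 -> A
0 -> A
111 -> D
0 -> A
0 -> A
110 -> C
10 -> B
10 -> B


Result: AADAACBB


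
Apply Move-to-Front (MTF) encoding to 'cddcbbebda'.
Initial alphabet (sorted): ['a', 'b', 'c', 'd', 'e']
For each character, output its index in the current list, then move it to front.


MTF encoding:
'c': index 2 in ['a', 'b', 'c', 'd', 'e'] -> ['c', 'a', 'b', 'd', 'e']
'd': index 3 in ['c', 'a', 'b', 'd', 'e'] -> ['d', 'c', 'a', 'b', 'e']
'd': index 0 in ['d', 'c', 'a', 'b', 'e'] -> ['d', 'c', 'a', 'b', 'e']
'c': index 1 in ['d', 'c', 'a', 'b', 'e'] -> ['c', 'd', 'a', 'b', 'e']
'b': index 3 in ['c', 'd', 'a', 'b', 'e'] -> ['b', 'c', 'd', 'a', 'e']
'b': index 0 in ['b', 'c', 'd', 'a', 'e'] -> ['b', 'c', 'd', 'a', 'e']
'e': index 4 in ['b', 'c', 'd', 'a', 'e'] -> ['e', 'b', 'c', 'd', 'a']
'b': index 1 in ['e', 'b', 'c', 'd', 'a'] -> ['b', 'e', 'c', 'd', 'a']
'd': index 3 in ['b', 'e', 'c', 'd', 'a'] -> ['d', 'b', 'e', 'c', 'a']
'a': index 4 in ['d', 'b', 'e', 'c', 'a'] -> ['a', 'd', 'b', 'e', 'c']


Output: [2, 3, 0, 1, 3, 0, 4, 1, 3, 4]


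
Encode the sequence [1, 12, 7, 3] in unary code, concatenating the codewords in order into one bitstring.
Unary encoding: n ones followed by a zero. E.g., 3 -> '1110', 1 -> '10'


Encode each number as n ones followed by a terminating 0:
  1 -> 10 (2 bits)
  12 -> 1111111111110 (13 bits)
  7 -> 11111110 (8 bits)
  3 -> 1110 (4 bits)
Total length = 2 + 13 + 8 + 4 = 27 bits.

Unary([1, 12, 7, 3]) = 101111111111110111111101110 (27 bits)


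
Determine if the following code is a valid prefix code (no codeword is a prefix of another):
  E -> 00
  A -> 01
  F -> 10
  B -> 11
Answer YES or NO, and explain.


Checking each pair (does one codeword prefix another?):
  E='00' vs A='01': no prefix
  E='00' vs F='10': no prefix
  E='00' vs B='11': no prefix
  A='01' vs E='00': no prefix
  A='01' vs F='10': no prefix
  A='01' vs B='11': no prefix
  F='10' vs E='00': no prefix
  F='10' vs A='01': no prefix
  F='10' vs B='11': no prefix
  B='11' vs E='00': no prefix
  B='11' vs A='01': no prefix
  B='11' vs F='10': no prefix
No violation found over all pairs.

YES -- this is a valid prefix code. No codeword is a prefix of any other codeword.


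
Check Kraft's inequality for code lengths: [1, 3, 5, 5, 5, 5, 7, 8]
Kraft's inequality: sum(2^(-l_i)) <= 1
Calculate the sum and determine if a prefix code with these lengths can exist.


Sum = 2^(-1) + 2^(-3) + 2^(-5) + 2^(-5) + 2^(-5) + 2^(-5) + 2^(-7) + 2^(-8)
    = 0.5 + 0.125 + 0.03125 + 0.03125 + 0.03125 + 0.03125 + 0.0078125 + 0.00390625
    = 195/256 = 0.76171875
Since 0.76171875 <= 1, Kraft's inequality IS satisfied.
A prefix code with these lengths CAN exist.

Kraft sum = 0.76171875. Satisfied.


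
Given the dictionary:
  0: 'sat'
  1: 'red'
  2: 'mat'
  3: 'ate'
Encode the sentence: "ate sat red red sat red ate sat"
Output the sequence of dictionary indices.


Look up each word in the dictionary:
  'ate' -> 3
  'sat' -> 0
  'red' -> 1
  'red' -> 1
  'sat' -> 0
  'red' -> 1
  'ate' -> 3
  'sat' -> 0

Encoded: [3, 0, 1, 1, 0, 1, 3, 0]


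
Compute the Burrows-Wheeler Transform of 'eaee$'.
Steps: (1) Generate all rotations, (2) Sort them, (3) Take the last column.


Rotations (sorted):
  0: $eaee -> last char: e
  1: aee$e -> last char: e
  2: e$eae -> last char: e
  3: eaee$ -> last char: $
  4: ee$ea -> last char: a


BWT = eee$a


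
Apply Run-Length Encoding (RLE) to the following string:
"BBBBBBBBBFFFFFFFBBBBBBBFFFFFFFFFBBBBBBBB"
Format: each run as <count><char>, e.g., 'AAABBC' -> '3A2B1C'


Scanning runs left to right:
  i=0: run of 'B' x 9 -> '9B'
  i=9: run of 'F' x 7 -> '7F'
  i=16: run of 'B' x 7 -> '7B'
  i=23: run of 'F' x 9 -> '9F'
  i=32: run of 'B' x 8 -> '8B'

RLE = 9B7F7B9F8B


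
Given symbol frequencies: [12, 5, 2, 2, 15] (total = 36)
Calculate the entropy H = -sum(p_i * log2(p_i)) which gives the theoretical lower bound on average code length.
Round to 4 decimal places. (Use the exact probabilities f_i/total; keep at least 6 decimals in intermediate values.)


Per-symbol terms -p_i * log2(p_i) with p_i = f_i/36:
  p = 12/36 = 0.333333: log2(p) = -1.584963, -p*log2(p) = 0.528321
  p = 5/36 = 0.138889: log2(p) = -2.847997, -p*log2(p) = 0.395555
  p = 2/36 = 0.055556: log2(p) = -4.169925, -p*log2(p) = 0.231663
  p = 2/36 = 0.055556: log2(p) = -4.169925, -p*log2(p) = 0.231663
  p = 15/36 = 0.416667: log2(p) = -1.263034, -p*log2(p) = 0.526264
H = 0.528321 + 0.395555 + 0.231663 + 0.231663 + 0.526264 = 1.913466

H = 1.9135 bits/symbol


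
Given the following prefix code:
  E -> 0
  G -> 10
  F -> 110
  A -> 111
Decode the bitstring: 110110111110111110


Decoding step by step:
Bits 110 -> F
Bits 110 -> F
Bits 111 -> A
Bits 110 -> F
Bits 111 -> A
Bits 110 -> F


Decoded message: FFAFAF


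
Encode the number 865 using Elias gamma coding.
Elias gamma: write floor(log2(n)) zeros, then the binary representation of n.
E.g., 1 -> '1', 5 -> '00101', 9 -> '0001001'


num_bits = floor(log2(865)) + 1 = 10
leading_zeros = num_bits - 1 = 9
binary(865) = 1101100001

Elias gamma(865) = '000000000' + '1101100001' = 0000000001101100001 (19 bits)


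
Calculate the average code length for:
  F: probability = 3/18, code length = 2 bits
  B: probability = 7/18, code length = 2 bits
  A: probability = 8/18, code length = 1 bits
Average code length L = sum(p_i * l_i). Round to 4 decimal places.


Weighted contributions p_i * l_i:
  F: (3/18) * 2 = 6/18
  B: (7/18) * 2 = 14/18
  A: (8/18) * 1 = 8/18
Sum = (6 + 14 + 8)/18 = 28/18

L = 28/18 = 1.5556 bits/symbol


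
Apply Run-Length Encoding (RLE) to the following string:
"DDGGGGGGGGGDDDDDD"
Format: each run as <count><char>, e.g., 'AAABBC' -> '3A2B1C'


Scanning runs left to right:
  i=0: run of 'D' x 2 -> '2D'
  i=2: run of 'G' x 9 -> '9G'
  i=11: run of 'D' x 6 -> '6D'

RLE = 2D9G6D


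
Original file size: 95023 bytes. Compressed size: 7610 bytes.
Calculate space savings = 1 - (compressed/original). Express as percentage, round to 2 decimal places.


ratio = compressed/original = 7610/95023 = 0.080086
savings = 1 - ratio = 1 - 0.080086 = 0.919914
as a percentage: 0.919914 * 100 = 91.99%

Space savings = 1 - 7610/95023 = 91.99%


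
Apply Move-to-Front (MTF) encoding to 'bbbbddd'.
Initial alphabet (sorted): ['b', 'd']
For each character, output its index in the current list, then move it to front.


MTF encoding:
'b': index 0 in ['b', 'd'] -> ['b', 'd']
'b': index 0 in ['b', 'd'] -> ['b', 'd']
'b': index 0 in ['b', 'd'] -> ['b', 'd']
'b': index 0 in ['b', 'd'] -> ['b', 'd']
'd': index 1 in ['b', 'd'] -> ['d', 'b']
'd': index 0 in ['d', 'b'] -> ['d', 'b']
'd': index 0 in ['d', 'b'] -> ['d', 'b']


Output: [0, 0, 0, 0, 1, 0, 0]
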